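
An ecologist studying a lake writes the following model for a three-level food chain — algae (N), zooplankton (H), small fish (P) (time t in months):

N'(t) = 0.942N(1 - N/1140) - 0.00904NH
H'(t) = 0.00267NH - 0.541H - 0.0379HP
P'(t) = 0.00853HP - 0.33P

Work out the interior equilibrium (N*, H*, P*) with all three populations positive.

N* ≈ 717, H* ≈ 38.7, P* ≈ 36.2

From dP/dt = 0: 0.00853H* = 0.33, so H* = 38.7.
From dN/dt = 0: 0.942(1 - N*/1140) = 0.00904·38.7, giving N* = 1140·(1 - 0.371) = 717.
From dH/dt = 0: 0.00267·717 - 0.541 = 0.0379P*, so P* = 1.37/0.0379 = 36.2.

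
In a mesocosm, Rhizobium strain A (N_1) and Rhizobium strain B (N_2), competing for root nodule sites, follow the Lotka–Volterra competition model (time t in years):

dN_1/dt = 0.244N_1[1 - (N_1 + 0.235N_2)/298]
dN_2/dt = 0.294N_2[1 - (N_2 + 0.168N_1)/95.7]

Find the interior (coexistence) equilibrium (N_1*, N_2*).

Setting both brackets to zero gives the nullclines N_1 + 0.235N_2 = 298 and 0.168N_1 + N_2 = 95.7.
Substituting N_2 = 95.7 - 0.168N_1 into the first: N_1(1 - 0.235·0.168) = 298 - 0.235·95.7.
So N_1* = 276/0.961 = 287, and then N_2* = 95.7 - 0.168·287 = 47.5.

N_1* ≈ 287, N_2* ≈ 47.5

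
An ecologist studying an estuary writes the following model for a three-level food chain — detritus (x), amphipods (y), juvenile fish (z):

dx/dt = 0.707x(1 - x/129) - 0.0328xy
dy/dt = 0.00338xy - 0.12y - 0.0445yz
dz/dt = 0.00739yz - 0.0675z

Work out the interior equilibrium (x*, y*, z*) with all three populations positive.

From dz/dt = 0: 0.00739y* = 0.0675, so y* = 9.13.
From dx/dt = 0: 0.707(1 - x*/129) = 0.0328·9.13, giving x* = 129·(1 - 0.424) = 74.3.
From dy/dt = 0: 0.00338·74.3 - 0.12 = 0.0445z*, so z* = 0.131/0.0445 = 2.95.

x* ≈ 74.3, y* ≈ 9.13, z* ≈ 2.95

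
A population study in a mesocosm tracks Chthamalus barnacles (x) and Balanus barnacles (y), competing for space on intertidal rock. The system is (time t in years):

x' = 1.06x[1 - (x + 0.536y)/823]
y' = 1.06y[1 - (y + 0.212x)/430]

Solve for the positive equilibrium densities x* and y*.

x* ≈ 668, y* ≈ 288

Setting both brackets to zero gives the nullclines x + 0.536y = 823 and 0.212x + y = 430.
Substituting y = 430 - 0.212x into the first: x(1 - 0.536·0.212) = 823 - 0.536·430.
So x* = 593/0.886 = 668, and then y* = 430 - 0.212·668 = 288.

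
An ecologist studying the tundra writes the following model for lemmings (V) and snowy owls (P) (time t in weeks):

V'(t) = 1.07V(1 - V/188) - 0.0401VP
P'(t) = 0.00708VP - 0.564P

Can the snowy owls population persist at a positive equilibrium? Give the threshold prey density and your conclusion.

The predator equation gives dP/dt > 0 only when V > 0.564/0.00708 = 79.7.
Without the predator, V → K = 188. Since 188 > 79.7, the predator can invade and persist.

Threshold V = 79.7; K > 79.7, so yes, the predator persists.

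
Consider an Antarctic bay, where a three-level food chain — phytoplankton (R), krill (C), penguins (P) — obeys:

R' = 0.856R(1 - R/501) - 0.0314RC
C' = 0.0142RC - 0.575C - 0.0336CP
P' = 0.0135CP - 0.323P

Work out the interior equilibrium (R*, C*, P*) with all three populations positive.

R* ≈ 61.3, C* ≈ 23.9, P* ≈ 8.79

From dP/dt = 0: 0.0135C* = 0.323, so C* = 23.9.
From dR/dt = 0: 0.856(1 - R*/501) = 0.0314·23.9, giving R* = 501·(1 - 0.878) = 61.3.
From dC/dt = 0: 0.0142·61.3 - 0.575 = 0.0336P*, so P* = 0.295/0.0336 = 8.79.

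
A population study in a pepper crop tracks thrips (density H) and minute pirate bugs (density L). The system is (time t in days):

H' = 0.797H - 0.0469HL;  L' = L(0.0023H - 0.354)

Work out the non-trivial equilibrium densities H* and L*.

H* ≈ 154, L* ≈ 17

Set dL/dt = 0 with L > 0: 0.0023H - 0.354 = 0, so H* = 0.354/0.0023 = 154.
Set dH/dt = 0 with H > 0: 0.797 - 0.0469L = 0, so L* = 0.797/0.0469 = 17.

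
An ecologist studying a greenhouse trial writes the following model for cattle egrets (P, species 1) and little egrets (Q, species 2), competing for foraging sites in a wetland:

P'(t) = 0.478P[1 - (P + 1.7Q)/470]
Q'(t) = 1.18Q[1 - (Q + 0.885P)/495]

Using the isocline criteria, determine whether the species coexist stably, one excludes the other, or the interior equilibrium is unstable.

species 2 excludes species 1

Compare the nullcline intercepts: K1/α12 = 470/1.7 = 276 < K2 = 495; K2/α21 = 495/0.885 = 559 > K1 = 470.
Since the inequalities point opposite ways, species 2 can invade but species 1 cannot.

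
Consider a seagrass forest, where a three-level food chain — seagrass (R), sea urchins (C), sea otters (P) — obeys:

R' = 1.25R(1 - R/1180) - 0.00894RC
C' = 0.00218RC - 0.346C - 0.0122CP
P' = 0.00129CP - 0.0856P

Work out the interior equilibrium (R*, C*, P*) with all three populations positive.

From dP/dt = 0: 0.00129C* = 0.0856, so C* = 66.4.
From dR/dt = 0: 1.25(1 - R*/1180) = 0.00894·66.4, giving R* = 1180·(1 - 0.475) = 620.
From dC/dt = 0: 0.00218·620 - 0.346 = 0.0122P*, so P* = 1.01/0.0122 = 82.4.

R* ≈ 620, C* ≈ 66.4, P* ≈ 82.4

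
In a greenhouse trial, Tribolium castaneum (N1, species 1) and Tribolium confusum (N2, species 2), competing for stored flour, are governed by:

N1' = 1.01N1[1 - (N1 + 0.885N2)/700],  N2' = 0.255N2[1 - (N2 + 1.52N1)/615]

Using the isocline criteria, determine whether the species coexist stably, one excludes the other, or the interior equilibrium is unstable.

species 1 excludes species 2

Compare the nullcline intercepts: K1/α12 = 700/0.885 = 791 > K2 = 615; K2/α21 = 615/1.52 = 405 < K1 = 700.
Since the inequalities point opposite ways, species 1 can invade but species 2 cannot.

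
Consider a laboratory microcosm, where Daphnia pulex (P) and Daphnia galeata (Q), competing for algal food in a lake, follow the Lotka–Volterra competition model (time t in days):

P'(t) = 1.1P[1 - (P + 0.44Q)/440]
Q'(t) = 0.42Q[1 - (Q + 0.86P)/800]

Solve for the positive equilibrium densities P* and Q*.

Setting both brackets to zero gives the nullclines P + 0.44Q = 440 and 0.86P + Q = 800.
Substituting Q = 800 - 0.86P into the first: P(1 - 0.44·0.86) = 440 - 0.44·800.
So P* = 88/0.622 = 142, and then Q* = 800 - 0.86·142 = 678.

P* ≈ 142, Q* ≈ 678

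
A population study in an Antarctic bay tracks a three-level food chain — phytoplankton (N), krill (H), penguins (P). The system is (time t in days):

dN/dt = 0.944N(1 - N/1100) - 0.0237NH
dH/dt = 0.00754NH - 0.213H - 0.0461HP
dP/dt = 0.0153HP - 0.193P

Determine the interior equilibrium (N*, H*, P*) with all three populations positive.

From dP/dt = 0: 0.0153H* = 0.193, so H* = 12.6.
From dN/dt = 0: 0.944(1 - N*/1100) = 0.0237·12.6, giving N* = 1100·(1 - 0.317) = 752.
From dH/dt = 0: 0.00754·752 - 0.213 = 0.0461P*, so P* = 5.45/0.0461 = 118.

N* ≈ 752, H* ≈ 12.6, P* ≈ 118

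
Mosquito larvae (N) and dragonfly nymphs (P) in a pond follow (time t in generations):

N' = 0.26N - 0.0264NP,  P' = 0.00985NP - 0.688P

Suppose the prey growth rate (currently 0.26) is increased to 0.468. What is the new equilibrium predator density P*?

At the interior fixed point, setting dN/dt = 0 with N > 0 fixes P* = (prey growth rate)/(NP coefficient) — independent of the other coefficients.
With the change, P* = 0.468/0.0264 = 17.7; it rises from 9.85.

P* ≈ 17.7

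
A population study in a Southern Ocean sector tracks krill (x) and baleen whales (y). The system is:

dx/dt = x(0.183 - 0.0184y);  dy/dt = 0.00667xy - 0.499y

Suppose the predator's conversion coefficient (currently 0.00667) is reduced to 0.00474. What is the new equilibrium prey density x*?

At the interior fixed point, setting dy/dt = 0 with y > 0 fixes x* = (predator death rate)/(xy coefficient) — independent of the other coefficients.
With the change, x* = 0.499/0.00474 = 105; it rises from 74.8.

x* ≈ 105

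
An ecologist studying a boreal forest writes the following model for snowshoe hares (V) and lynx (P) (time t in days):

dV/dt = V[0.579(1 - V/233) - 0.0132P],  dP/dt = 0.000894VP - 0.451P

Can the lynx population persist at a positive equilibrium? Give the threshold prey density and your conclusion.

Threshold V = 504; K < 504, so no, the predator goes extinct.

The predator equation gives dP/dt > 0 only when V > 0.451/0.000894 = 504.
Without the predator, V → K = 233. Since 233 < 504, the predator cannot invade.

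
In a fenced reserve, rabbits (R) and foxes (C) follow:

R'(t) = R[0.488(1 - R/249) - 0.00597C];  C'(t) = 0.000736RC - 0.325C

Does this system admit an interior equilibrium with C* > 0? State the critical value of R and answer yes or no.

The predator equation gives dC/dt > 0 only when R > 0.325/0.000736 = 442.
Without the predator, R → K = 249. Since 249 < 442, the predator cannot invade.

Threshold R = 442; K < 442, so no, the predator goes extinct.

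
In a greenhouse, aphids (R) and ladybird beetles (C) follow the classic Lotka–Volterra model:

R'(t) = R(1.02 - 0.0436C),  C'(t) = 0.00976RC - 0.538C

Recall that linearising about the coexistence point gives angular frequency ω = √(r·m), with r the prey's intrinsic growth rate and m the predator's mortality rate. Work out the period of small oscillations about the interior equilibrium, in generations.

Here r = 1.02 and m = 0.538, so r·m = 0.549.
ω = √0.549 = 0.741 per generation, hence T = 2π/ω ≈ 8.48 generations.

T ≈ 8.48 generations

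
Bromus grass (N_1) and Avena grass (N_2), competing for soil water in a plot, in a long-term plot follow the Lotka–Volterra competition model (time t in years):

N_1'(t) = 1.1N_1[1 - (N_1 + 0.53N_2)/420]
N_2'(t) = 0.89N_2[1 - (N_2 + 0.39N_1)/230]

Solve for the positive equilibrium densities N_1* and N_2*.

Setting both brackets to zero gives the nullclines N_1 + 0.53N_2 = 420 and 0.39N_1 + N_2 = 230.
Substituting N_2 = 230 - 0.39N_1 into the first: N_1(1 - 0.53·0.39) = 420 - 0.53·230.
So N_1* = 298/0.793 = 376, and then N_2* = 230 - 0.39·376 = 83.4.

N_1* ≈ 376, N_2* ≈ 83.4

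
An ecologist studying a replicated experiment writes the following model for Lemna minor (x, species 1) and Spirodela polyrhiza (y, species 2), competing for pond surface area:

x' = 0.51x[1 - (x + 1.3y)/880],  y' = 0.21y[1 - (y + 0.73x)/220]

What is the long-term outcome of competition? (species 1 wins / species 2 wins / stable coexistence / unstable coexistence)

Compare the nullcline intercepts: K1/α12 = 880/1.3 = 677 > K2 = 220; K2/α21 = 220/0.73 = 301 < K1 = 880.
Since the inequalities point opposite ways, species 1 can invade but species 2 cannot.

species 1 excludes species 2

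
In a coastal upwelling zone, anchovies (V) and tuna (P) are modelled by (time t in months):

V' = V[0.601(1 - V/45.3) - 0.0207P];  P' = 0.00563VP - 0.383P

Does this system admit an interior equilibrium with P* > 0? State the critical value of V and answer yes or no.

The predator equation gives dP/dt > 0 only when V > 0.383/0.00563 = 68.
Without the predator, V → K = 45.3. Since 45.3 < 68, the predator cannot invade.

Threshold V = 68; K < 68, so no, the predator goes extinct.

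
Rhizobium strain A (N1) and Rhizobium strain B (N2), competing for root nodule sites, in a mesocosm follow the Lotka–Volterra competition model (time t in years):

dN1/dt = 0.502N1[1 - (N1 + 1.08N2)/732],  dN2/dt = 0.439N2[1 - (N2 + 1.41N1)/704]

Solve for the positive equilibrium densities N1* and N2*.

N1* ≈ 54.2, N2* ≈ 628

Setting both brackets to zero gives the nullclines N1 + 1.08N2 = 732 and 1.41N1 + N2 = 704.
Substituting N2 = 704 - 1.41N1 into the first: N1(1 - 1.08·1.41) = 732 - 1.08·704.
So N1* = -28.3/-0.523 = 54.2, and then N2* = 704 - 1.41·54.2 = 628.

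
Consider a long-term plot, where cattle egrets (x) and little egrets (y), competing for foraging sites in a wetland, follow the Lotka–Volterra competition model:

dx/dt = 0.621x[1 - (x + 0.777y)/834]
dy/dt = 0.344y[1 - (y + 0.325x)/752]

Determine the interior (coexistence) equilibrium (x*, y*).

x* ≈ 334, y* ≈ 643

Setting both brackets to zero gives the nullclines x + 0.777y = 834 and 0.325x + y = 752.
Substituting y = 752 - 0.325x into the first: x(1 - 0.777·0.325) = 834 - 0.777·752.
So x* = 250/0.747 = 334, and then y* = 752 - 0.325·334 = 643.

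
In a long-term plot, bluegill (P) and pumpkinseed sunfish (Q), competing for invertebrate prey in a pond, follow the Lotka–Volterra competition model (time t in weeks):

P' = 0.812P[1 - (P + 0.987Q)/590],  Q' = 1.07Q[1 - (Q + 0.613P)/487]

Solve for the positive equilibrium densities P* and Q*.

P* ≈ 277, Q* ≈ 317

Setting both brackets to zero gives the nullclines P + 0.987Q = 590 and 0.613P + Q = 487.
Substituting Q = 487 - 0.613P into the first: P(1 - 0.987·0.613) = 590 - 0.987·487.
So P* = 109/0.395 = 277, and then Q* = 487 - 0.613·277 = 317.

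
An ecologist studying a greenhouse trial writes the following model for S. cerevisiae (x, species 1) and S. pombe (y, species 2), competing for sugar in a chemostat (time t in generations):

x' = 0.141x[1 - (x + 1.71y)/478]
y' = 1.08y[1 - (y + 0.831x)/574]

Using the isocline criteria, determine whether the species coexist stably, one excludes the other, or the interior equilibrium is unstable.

Compare the nullcline intercepts: K1/α12 = 478/1.71 = 280 < K2 = 574; K2/α21 = 574/0.831 = 691 > K1 = 478.
Since the inequalities point opposite ways, species 2 can invade but species 1 cannot.

species 2 excludes species 1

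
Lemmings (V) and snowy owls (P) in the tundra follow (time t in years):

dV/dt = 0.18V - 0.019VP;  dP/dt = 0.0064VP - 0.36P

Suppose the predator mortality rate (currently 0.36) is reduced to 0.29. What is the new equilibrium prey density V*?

At the interior fixed point, setting dP/dt = 0 with P > 0 fixes V* = (predator death rate)/(VP coefficient) — independent of the other coefficients.
With the change, V* = 0.29/0.0064 = 45.3; it falls from 56.2.

V* ≈ 45.3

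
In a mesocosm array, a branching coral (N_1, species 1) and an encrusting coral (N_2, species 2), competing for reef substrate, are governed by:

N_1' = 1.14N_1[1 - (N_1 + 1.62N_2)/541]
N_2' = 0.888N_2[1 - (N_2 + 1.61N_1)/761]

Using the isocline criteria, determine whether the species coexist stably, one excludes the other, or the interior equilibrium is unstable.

unstable coexistence (outcome depends on initial conditions)

Compare the nullcline intercepts: K1/α12 = 541/1.62 = 334 < K2 = 761; K2/α21 = 761/1.61 = 473 < K1 = 541.
Since both are reversed, neither can invade when rare; the interior point is a saddle.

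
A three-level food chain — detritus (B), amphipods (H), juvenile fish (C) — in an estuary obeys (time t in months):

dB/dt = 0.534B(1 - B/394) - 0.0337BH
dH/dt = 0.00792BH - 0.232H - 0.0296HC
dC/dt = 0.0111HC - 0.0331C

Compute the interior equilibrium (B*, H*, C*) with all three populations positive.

From dC/dt = 0: 0.0111H* = 0.0331, so H* = 2.98.
From dB/dt = 0: 0.534(1 - B*/394) = 0.0337·2.98, giving B* = 394·(1 - 0.188) = 320.
From dH/dt = 0: 0.00792·320 - 0.232 = 0.0296C*, so C* = 2.3/0.0296 = 77.7.

B* ≈ 320, H* ≈ 2.98, C* ≈ 77.7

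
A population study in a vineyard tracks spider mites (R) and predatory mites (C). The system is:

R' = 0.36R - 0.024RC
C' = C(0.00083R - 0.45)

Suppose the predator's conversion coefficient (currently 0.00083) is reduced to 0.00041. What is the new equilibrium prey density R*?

At the interior fixed point, setting dC/dt = 0 with C > 0 fixes R* = (predator death rate)/(RC coefficient) — independent of the other coefficients.
With the change, R* = 0.45/0.00041 = 1100; it rises from 542.

R* ≈ 1100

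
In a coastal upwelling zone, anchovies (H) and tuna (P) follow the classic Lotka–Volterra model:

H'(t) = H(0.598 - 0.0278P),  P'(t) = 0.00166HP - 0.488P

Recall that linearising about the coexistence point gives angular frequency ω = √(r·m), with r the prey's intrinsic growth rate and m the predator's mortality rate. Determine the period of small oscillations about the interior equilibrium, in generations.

Here r = 0.598 and m = 0.488, so r·m = 0.292.
ω = √0.292 = 0.54 per generation, hence T = 2π/ω ≈ 11.6 generations.

T ≈ 11.6 generations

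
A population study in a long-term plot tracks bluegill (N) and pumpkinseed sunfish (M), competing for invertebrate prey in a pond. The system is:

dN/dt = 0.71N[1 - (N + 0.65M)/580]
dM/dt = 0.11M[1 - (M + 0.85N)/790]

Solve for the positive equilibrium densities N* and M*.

N* ≈ 149, M* ≈ 664

Setting both brackets to zero gives the nullclines N + 0.65M = 580 and 0.85N + M = 790.
Substituting M = 790 - 0.85N into the first: N(1 - 0.65·0.85) = 580 - 0.65·790.
So N* = 66.5/0.448 = 149, and then M* = 790 - 0.85·149 = 664.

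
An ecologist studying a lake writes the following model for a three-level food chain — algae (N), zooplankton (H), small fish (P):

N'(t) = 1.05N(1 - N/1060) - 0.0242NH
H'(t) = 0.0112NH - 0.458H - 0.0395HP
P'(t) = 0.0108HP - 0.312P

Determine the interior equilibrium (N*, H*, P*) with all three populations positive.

N* ≈ 354, H* ≈ 28.9, P* ≈ 88.8

From dP/dt = 0: 0.0108H* = 0.312, so H* = 28.9.
From dN/dt = 0: 1.05(1 - N*/1060) = 0.0242·28.9, giving N* = 1060·(1 - 0.666) = 354.
From dH/dt = 0: 0.0112·354 - 0.458 = 0.0395P*, so P* = 3.51/0.0395 = 88.8.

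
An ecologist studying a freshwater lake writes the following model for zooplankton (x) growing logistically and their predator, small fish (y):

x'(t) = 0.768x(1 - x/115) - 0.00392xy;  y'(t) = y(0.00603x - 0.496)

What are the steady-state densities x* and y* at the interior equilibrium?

From dy/dt = 0 with y > 0: 0.00603x* = 0.496, so x* = 82.3.
Substitute into dx/dt = 0: 0.768(1 - 82.3/115) = 0.00392y*.
The bracket is 0.285, giving y* = 0.219/0.00392 = 55.8.

x* ≈ 82.3, y* ≈ 55.8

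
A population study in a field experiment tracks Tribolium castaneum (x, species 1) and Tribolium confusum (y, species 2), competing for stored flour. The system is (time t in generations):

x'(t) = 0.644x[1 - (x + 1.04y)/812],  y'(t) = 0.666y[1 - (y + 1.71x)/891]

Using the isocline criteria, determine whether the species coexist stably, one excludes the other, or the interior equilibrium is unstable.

Compare the nullcline intercepts: K1/α12 = 812/1.04 = 781 < K2 = 891; K2/α21 = 891/1.71 = 521 < K1 = 812.
Since both are reversed, neither can invade when rare; the interior point is a saddle.

unstable coexistence (outcome depends on initial conditions)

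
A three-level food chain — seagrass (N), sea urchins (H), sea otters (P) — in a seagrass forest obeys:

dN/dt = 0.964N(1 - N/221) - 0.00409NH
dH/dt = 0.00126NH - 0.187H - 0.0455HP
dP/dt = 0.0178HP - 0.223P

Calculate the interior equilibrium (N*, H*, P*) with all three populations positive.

From dP/dt = 0: 0.0178H* = 0.223, so H* = 12.5.
From dN/dt = 0: 0.964(1 - N*/221) = 0.00409·12.5, giving N* = 221·(1 - 0.0532) = 209.
From dH/dt = 0: 0.00126·209 - 0.187 = 0.0455P*, so P* = 0.0767/0.0455 = 1.68.

N* ≈ 209, H* ≈ 12.5, P* ≈ 1.68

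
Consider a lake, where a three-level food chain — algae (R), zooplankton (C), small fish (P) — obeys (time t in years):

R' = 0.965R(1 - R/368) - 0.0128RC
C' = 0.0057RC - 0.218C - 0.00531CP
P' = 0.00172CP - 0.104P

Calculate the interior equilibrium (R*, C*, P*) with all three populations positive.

From dP/dt = 0: 0.00172C* = 0.104, so C* = 60.5.
From dR/dt = 0: 0.965(1 - R*/368) = 0.0128·60.5, giving R* = 368·(1 - 0.802) = 72.9.
From dC/dt = 0: 0.0057·72.9 - 0.218 = 0.00531P*, so P* = 0.197/0.00531 = 37.2.

R* ≈ 72.9, C* ≈ 60.5, P* ≈ 37.2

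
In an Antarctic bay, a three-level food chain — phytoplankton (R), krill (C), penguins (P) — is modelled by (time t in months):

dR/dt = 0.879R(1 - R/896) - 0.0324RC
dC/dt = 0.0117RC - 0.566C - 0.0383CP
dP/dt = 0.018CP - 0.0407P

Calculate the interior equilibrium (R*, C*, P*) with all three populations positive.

R* ≈ 821, C* ≈ 2.26, P* ≈ 236

From dP/dt = 0: 0.018C* = 0.0407, so C* = 2.26.
From dR/dt = 0: 0.879(1 - R*/896) = 0.0324·2.26, giving R* = 896·(1 - 0.0833) = 821.
From dC/dt = 0: 0.0117·821 - 0.566 = 0.0383P*, so P* = 9.04/0.0383 = 236.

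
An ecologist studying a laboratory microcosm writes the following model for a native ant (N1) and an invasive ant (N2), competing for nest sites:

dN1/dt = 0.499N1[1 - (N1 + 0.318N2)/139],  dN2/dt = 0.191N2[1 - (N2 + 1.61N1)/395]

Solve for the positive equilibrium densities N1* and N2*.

N1* ≈ 27.4, N2* ≈ 351

Setting both brackets to zero gives the nullclines N1 + 0.318N2 = 139 and 1.61N1 + N2 = 395.
Substituting N2 = 395 - 1.61N1 into the first: N1(1 - 0.318·1.61) = 139 - 0.318·395.
So N1* = 13.4/0.488 = 27.4, and then N2* = 395 - 1.61·27.4 = 351.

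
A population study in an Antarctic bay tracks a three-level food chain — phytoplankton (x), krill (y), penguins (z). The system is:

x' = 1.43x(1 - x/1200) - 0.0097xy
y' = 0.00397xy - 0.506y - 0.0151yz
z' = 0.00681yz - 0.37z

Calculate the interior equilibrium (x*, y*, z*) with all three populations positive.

From dz/dt = 0: 0.00681y* = 0.37, so y* = 54.3.
From dx/dt = 0: 1.43(1 - x*/1200) = 0.0097·54.3, giving x* = 1200·(1 - 0.369) = 758.
From dy/dt = 0: 0.00397·758 - 0.506 = 0.0151z*, so z* = 2.5/0.0151 = 166.

x* ≈ 758, y* ≈ 54.3, z* ≈ 166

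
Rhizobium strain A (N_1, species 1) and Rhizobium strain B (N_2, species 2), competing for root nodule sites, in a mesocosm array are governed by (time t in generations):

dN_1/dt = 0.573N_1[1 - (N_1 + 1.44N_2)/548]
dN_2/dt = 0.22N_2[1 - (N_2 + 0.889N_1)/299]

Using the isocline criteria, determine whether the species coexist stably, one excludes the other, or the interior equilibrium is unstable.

Compare the nullcline intercepts: K1/α12 = 548/1.44 = 381 > K2 = 299; K2/α21 = 299/0.889 = 336 < K1 = 548.
Since the inequalities point opposite ways, species 1 can invade but species 2 cannot.

species 1 excludes species 2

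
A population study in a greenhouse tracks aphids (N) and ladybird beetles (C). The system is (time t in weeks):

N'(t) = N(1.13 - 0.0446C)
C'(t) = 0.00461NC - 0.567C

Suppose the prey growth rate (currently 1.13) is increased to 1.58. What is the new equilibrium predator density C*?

C* ≈ 35.4

At the interior fixed point, setting dN/dt = 0 with N > 0 fixes C* = (prey growth rate)/(NC coefficient) — independent of the other coefficients.
With the change, C* = 1.58/0.0446 = 35.4; it rises from 25.3.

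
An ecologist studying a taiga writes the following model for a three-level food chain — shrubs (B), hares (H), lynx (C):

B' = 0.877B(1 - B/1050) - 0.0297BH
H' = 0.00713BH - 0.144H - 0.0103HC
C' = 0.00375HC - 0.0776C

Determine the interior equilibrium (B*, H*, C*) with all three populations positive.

From dC/dt = 0: 0.00375H* = 0.0776, so H* = 20.7.
From dB/dt = 0: 0.877(1 - B*/1050) = 0.0297·20.7, giving B* = 1050·(1 - 0.701) = 314.
From dH/dt = 0: 0.00713·314 - 0.144 = 0.0103C*, so C* = 2.1/0.0103 = 203.

B* ≈ 314, H* ≈ 20.7, C* ≈ 203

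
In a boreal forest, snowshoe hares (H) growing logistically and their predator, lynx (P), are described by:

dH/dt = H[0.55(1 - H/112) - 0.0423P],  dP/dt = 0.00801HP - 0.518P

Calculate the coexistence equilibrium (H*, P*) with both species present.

H* ≈ 64.7, P* ≈ 5.49

From dP/dt = 0 with P > 0: 0.00801H* = 0.518, so H* = 64.7.
Substitute into dH/dt = 0: 0.55(1 - 64.7/112) = 0.0423P*.
The bracket is 0.423, giving P* = 0.232/0.0423 = 5.49.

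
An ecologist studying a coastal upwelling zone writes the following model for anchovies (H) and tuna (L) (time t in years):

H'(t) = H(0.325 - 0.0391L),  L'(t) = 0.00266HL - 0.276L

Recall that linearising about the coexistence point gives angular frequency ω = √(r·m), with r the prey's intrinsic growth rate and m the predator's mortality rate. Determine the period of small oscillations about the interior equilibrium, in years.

T ≈ 21 years

Here r = 0.325 and m = 0.276, so r·m = 0.0897.
ω = √0.0897 = 0.299 per year, hence T = 2π/ω ≈ 21 years.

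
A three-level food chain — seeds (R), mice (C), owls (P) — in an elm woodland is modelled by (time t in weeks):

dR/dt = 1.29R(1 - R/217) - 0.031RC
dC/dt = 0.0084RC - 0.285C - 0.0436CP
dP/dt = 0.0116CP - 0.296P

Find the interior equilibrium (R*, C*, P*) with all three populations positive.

From dP/dt = 0: 0.0116C* = 0.296, so C* = 25.5.
From dR/dt = 0: 1.29(1 - R*/217) = 0.031·25.5, giving R* = 217·(1 - 0.613) = 83.9.
From dC/dt = 0: 0.0084·83.9 - 0.285 = 0.0436P*, so P* = 0.42/0.0436 = 9.63.

R* ≈ 83.9, C* ≈ 25.5, P* ≈ 9.63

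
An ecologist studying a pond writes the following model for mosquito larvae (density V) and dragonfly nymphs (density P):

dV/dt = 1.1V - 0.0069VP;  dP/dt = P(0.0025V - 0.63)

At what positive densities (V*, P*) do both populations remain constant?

Set dP/dt = 0 with P > 0: 0.0025V - 0.63 = 0, so V* = 0.63/0.0025 = 252.
Set dV/dt = 0 with V > 0: 1.1 - 0.0069P = 0, so P* = 1.1/0.0069 = 159.

V* ≈ 252, P* ≈ 159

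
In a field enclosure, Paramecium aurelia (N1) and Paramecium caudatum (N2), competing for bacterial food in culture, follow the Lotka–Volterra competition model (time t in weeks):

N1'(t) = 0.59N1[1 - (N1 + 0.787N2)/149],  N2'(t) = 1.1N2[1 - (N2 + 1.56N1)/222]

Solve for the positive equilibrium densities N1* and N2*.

N1* ≈ 113, N2* ≈ 45.8

Setting both brackets to zero gives the nullclines N1 + 0.787N2 = 149 and 1.56N1 + N2 = 222.
Substituting N2 = 222 - 1.56N1 into the first: N1(1 - 0.787·1.56) = 149 - 0.787·222.
So N1* = -25.7/-0.228 = 113, and then N2* = 222 - 1.56·113 = 45.8.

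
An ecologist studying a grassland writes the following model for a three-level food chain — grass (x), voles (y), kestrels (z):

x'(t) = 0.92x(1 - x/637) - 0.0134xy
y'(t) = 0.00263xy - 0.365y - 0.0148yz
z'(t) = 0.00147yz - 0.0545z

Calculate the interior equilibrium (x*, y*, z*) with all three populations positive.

From dz/dt = 0: 0.00147y* = 0.0545, so y* = 37.1.
From dx/dt = 0: 0.92(1 - x*/637) = 0.0134·37.1, giving x* = 637·(1 - 0.54) = 293.
From dy/dt = 0: 0.00263·293 - 0.365 = 0.0148z*, so z* = 0.406/0.0148 = 27.4.

x* ≈ 293, y* ≈ 37.1, z* ≈ 27.4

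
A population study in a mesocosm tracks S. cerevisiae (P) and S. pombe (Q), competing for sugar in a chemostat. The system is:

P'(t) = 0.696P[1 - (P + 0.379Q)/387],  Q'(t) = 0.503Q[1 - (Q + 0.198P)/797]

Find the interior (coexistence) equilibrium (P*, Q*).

Setting both brackets to zero gives the nullclines P + 0.379Q = 387 and 0.198P + Q = 797.
Substituting Q = 797 - 0.198P into the first: P(1 - 0.379·0.198) = 387 - 0.379·797.
So P* = 84.9/0.925 = 91.8, and then Q* = 797 - 0.198·91.8 = 779.

P* ≈ 91.8, Q* ≈ 779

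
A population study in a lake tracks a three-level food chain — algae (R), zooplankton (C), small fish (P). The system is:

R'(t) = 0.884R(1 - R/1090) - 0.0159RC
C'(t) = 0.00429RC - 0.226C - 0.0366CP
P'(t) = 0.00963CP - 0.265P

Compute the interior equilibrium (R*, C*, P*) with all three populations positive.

R* ≈ 551, C* ≈ 27.5, P* ≈ 58.4

From dP/dt = 0: 0.00963C* = 0.265, so C* = 27.5.
From dR/dt = 0: 0.884(1 - R*/1090) = 0.0159·27.5, giving R* = 1090·(1 - 0.495) = 551.
From dC/dt = 0: 0.00429·551 - 0.226 = 0.0366P*, so P* = 2.14/0.0366 = 58.4.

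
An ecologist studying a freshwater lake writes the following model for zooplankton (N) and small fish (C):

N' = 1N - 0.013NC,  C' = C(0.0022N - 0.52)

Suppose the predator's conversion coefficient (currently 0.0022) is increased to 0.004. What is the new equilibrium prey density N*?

N* ≈ 130

At the interior fixed point, setting dC/dt = 0 with C > 0 fixes N* = (predator death rate)/(NC coefficient) — independent of the other coefficients.
With the change, N* = 0.52/0.004 = 130; it falls from 236.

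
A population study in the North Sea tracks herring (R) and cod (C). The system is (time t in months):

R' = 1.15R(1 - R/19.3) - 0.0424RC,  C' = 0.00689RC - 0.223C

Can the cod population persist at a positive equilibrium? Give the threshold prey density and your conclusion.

The predator equation gives dC/dt > 0 only when R > 0.223/0.00689 = 32.4.
Without the predator, R → K = 19.3. Since 19.3 < 32.4, the predator cannot invade.

Threshold R = 32.4; K < 32.4, so no, the predator goes extinct.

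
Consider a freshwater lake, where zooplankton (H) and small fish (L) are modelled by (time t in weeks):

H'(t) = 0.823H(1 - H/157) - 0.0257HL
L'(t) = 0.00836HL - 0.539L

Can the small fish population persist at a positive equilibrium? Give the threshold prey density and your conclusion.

Threshold H = 64.5; K > 64.5, so yes, the predator persists.

The predator equation gives dL/dt > 0 only when H > 0.539/0.00836 = 64.5.
Without the predator, H → K = 157. Since 157 > 64.5, the predator can invade and persist.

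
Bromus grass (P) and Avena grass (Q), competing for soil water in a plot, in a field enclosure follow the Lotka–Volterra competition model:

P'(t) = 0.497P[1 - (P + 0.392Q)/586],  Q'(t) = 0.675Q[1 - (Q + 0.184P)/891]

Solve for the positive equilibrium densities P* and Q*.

P* ≈ 255, Q* ≈ 844

Setting both brackets to zero gives the nullclines P + 0.392Q = 586 and 0.184P + Q = 891.
Substituting Q = 891 - 0.184P into the first: P(1 - 0.392·0.184) = 586 - 0.392·891.
So P* = 237/0.928 = 255, and then Q* = 891 - 0.184·255 = 844.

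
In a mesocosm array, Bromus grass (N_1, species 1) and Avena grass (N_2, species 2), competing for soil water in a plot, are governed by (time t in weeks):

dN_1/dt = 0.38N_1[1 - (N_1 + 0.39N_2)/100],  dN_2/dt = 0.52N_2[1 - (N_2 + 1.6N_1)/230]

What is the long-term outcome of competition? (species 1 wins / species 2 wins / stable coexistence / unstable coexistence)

stable coexistence

Compare the nullcline intercepts: K1/α12 = 100/0.39 = 256 > K2 = 230; K2/α21 = 230/1.6 = 144 > K1 = 100.
Since both inequalities hold, each species can invade when rare, so the interior equilibrium is stable.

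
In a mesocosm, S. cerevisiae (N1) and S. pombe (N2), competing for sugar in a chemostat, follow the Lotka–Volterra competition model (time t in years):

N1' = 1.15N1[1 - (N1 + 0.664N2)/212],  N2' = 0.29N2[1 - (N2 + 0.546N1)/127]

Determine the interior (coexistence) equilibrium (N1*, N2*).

N1* ≈ 200, N2* ≈ 17.6

Setting both brackets to zero gives the nullclines N1 + 0.664N2 = 212 and 0.546N1 + N2 = 127.
Substituting N2 = 127 - 0.546N1 into the first: N1(1 - 0.664·0.546) = 212 - 0.664·127.
So N1* = 128/0.637 = 200, and then N2* = 127 - 0.546·200 = 17.6.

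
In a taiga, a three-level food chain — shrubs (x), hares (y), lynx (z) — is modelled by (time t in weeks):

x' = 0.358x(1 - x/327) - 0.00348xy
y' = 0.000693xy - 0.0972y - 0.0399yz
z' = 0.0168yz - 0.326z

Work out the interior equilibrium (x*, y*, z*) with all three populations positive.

x* ≈ 265, y* ≈ 19.4, z* ≈ 2.17

From dz/dt = 0: 0.0168y* = 0.326, so y* = 19.4.
From dx/dt = 0: 0.358(1 - x*/327) = 0.00348·19.4, giving x* = 327·(1 - 0.189) = 265.
From dy/dt = 0: 0.000693·265 - 0.0972 = 0.0399z*, so z* = 0.0867/0.0399 = 2.17.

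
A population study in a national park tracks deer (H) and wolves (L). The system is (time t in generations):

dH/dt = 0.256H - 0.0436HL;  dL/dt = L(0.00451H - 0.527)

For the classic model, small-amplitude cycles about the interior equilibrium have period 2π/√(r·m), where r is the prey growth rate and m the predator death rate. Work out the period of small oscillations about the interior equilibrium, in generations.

Here r = 0.256 and m = 0.527, so r·m = 0.135.
ω = √0.135 = 0.367 per generation, hence T = 2π/ω ≈ 17.1 generations.

T ≈ 17.1 generations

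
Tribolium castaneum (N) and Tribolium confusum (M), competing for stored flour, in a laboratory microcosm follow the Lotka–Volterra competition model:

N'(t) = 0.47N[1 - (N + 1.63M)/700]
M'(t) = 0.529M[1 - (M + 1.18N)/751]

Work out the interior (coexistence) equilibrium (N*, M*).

Setting both brackets to zero gives the nullclines N + 1.63M = 700 and 1.18N + M = 751.
Substituting M = 751 - 1.18N into the first: N(1 - 1.63·1.18) = 700 - 1.63·751.
So N* = -524/-0.923 = 568, and then M* = 751 - 1.18·568 = 81.2.

N* ≈ 568, M* ≈ 81.2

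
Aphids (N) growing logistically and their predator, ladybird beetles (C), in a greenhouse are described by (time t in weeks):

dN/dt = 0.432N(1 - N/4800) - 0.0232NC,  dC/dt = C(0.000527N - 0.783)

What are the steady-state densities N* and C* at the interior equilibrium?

From dC/dt = 0 with C > 0: 0.000527N* = 0.783, so N* = 1490.
Substitute into dN/dt = 0: 0.432(1 - 1490/4800) = 0.0232C*.
The bracket is 0.69, giving C* = 0.298/0.0232 = 12.9.

N* ≈ 1490, C* ≈ 12.9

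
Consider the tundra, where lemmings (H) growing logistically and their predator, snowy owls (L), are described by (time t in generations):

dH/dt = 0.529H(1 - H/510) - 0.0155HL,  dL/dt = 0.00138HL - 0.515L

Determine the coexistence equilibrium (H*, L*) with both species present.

From dL/dt = 0 with L > 0: 0.00138H* = 0.515, so H* = 373.
Substitute into dH/dt = 0: 0.529(1 - 373/510) = 0.0155L*.
The bracket is 0.268, giving L* = 0.142/0.0155 = 9.16.

H* ≈ 373, L* ≈ 9.16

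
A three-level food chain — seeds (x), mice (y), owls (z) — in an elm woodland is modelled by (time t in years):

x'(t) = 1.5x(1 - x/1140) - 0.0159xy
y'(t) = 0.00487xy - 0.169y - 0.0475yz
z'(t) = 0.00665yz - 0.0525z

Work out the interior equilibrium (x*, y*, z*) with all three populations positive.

From dz/dt = 0: 0.00665y* = 0.0525, so y* = 7.89.
From dx/dt = 0: 1.5(1 - x*/1140) = 0.0159·7.89, giving x* = 1140·(1 - 0.0837) = 1040.
From dy/dt = 0: 0.00487·1040 - 0.169 = 0.0475z*, so z* = 4.92/0.0475 = 104.

x* ≈ 1040, y* ≈ 7.89, z* ≈ 104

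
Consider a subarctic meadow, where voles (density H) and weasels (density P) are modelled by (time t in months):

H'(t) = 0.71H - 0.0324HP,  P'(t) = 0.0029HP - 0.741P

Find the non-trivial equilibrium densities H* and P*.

H* ≈ 256, P* ≈ 21.9

Set dP/dt = 0 with P > 0: 0.0029H - 0.741 = 0, so H* = 0.741/0.0029 = 256.
Set dH/dt = 0 with H > 0: 0.71 - 0.0324P = 0, so P* = 0.71/0.0324 = 21.9.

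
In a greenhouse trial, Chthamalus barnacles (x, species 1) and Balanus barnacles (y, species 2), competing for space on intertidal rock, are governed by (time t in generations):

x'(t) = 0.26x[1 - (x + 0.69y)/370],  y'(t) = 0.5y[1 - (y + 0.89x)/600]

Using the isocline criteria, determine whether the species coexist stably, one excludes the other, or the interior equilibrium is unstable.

species 2 excludes species 1

Compare the nullcline intercepts: K1/α12 = 370/0.69 = 536 < K2 = 600; K2/α21 = 600/0.89 = 674 > K1 = 370.
Since the inequalities point opposite ways, species 2 can invade but species 1 cannot.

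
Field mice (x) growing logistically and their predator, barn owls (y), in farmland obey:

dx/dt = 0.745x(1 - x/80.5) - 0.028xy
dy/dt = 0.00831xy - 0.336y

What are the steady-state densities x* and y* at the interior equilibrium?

x* ≈ 40.4, y* ≈ 13.2

From dy/dt = 0 with y > 0: 0.00831x* = 0.336, so x* = 40.4.
Substitute into dx/dt = 0: 0.745(1 - 40.4/80.5) = 0.028y*.
The bracket is 0.498, giving y* = 0.371/0.028 = 13.2.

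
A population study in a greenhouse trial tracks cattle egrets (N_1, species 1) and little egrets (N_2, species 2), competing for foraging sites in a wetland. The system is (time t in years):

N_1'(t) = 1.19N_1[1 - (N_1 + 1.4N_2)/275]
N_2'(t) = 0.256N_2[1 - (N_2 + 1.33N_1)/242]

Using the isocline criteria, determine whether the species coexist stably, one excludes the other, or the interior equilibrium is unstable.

unstable coexistence (outcome depends on initial conditions)

Compare the nullcline intercepts: K1/α12 = 275/1.4 = 196 < K2 = 242; K2/α21 = 242/1.33 = 182 < K1 = 275.
Since both are reversed, neither can invade when rare; the interior point is a saddle.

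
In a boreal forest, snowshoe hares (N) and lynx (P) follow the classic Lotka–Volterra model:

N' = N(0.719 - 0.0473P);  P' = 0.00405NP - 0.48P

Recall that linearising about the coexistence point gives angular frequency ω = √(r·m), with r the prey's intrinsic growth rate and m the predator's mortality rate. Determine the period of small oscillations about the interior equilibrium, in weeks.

T ≈ 10.7 weeks

Here r = 0.719 and m = 0.48, so r·m = 0.345.
ω = √0.345 = 0.587 per week, hence T = 2π/ω ≈ 10.7 weeks.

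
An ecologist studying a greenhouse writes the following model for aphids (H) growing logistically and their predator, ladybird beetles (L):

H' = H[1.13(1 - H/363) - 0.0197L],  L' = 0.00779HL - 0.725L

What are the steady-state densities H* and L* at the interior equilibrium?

From dL/dt = 0 with L > 0: 0.00779H* = 0.725, so H* = 93.1.
Substitute into dH/dt = 0: 1.13(1 - 93.1/363) = 0.0197L*.
The bracket is 0.744, giving L* = 0.84/0.0197 = 42.7.

H* ≈ 93.1, L* ≈ 42.7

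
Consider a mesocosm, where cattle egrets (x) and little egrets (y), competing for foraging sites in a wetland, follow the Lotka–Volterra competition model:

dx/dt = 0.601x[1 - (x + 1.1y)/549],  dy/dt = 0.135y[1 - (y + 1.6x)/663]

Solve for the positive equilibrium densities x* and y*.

Setting both brackets to zero gives the nullclines x + 1.1y = 549 and 1.6x + y = 663.
Substituting y = 663 - 1.6x into the first: x(1 - 1.1·1.6) = 549 - 1.1·663.
So x* = -180/-0.76 = 237, and then y* = 663 - 1.6·237 = 283.

x* ≈ 237, y* ≈ 283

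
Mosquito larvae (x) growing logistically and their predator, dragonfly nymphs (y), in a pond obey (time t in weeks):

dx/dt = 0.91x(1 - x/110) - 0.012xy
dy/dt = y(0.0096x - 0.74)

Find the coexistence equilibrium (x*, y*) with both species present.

From dy/dt = 0 with y > 0: 0.0096x* = 0.74, so x* = 77.1.
Substitute into dx/dt = 0: 0.91(1 - 77.1/110) = 0.012y*.
The bracket is 0.299, giving y* = 0.272/0.012 = 22.7.

x* ≈ 77.1, y* ≈ 22.7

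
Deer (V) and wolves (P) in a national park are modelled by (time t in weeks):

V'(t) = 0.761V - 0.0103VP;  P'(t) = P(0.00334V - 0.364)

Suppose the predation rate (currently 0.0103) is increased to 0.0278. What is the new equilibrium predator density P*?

P* ≈ 27.4

At the interior fixed point, setting dV/dt = 0 with V > 0 fixes P* = (prey growth rate)/(VP coefficient) — independent of the other coefficients.
With the change, P* = 0.761/0.0278 = 27.4; it falls from 73.9.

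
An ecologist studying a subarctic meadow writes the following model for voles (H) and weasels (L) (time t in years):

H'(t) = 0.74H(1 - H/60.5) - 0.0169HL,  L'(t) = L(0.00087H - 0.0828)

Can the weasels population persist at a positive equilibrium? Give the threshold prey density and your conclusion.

The predator equation gives dL/dt > 0 only when H > 0.0828/0.00087 = 95.2.
Without the predator, H → K = 60.5. Since 60.5 < 95.2, the predator cannot invade.

Threshold H = 95.2; K < 95.2, so no, the predator goes extinct.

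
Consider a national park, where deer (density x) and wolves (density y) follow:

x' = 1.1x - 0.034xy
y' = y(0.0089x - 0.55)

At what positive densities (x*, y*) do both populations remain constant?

Set dy/dt = 0 with y > 0: 0.0089x - 0.55 = 0, so x* = 0.55/0.0089 = 61.8.
Set dx/dt = 0 with x > 0: 1.1 - 0.034y = 0, so y* = 1.1/0.034 = 32.4.

x* ≈ 61.8, y* ≈ 32.4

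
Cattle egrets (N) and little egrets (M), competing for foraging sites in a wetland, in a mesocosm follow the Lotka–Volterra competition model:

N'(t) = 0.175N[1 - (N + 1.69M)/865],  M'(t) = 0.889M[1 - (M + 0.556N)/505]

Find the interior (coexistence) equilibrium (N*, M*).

Setting both brackets to zero gives the nullclines N + 1.69M = 865 and 0.556N + M = 505.
Substituting M = 505 - 0.556N into the first: N(1 - 1.69·0.556) = 865 - 1.69·505.
So N* = 11.6/0.0604 = 191, and then M* = 505 - 0.556·191 = 399.

N* ≈ 191, M* ≈ 399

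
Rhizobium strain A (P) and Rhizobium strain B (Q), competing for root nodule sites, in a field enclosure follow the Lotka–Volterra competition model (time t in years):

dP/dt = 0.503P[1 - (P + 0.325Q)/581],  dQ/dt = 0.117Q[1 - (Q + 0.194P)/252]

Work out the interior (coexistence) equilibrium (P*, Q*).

P* ≈ 533, Q* ≈ 149

Setting both brackets to zero gives the nullclines P + 0.325Q = 581 and 0.194P + Q = 252.
Substituting Q = 252 - 0.194P into the first: P(1 - 0.325·0.194) = 581 - 0.325·252.
So P* = 499/0.937 = 533, and then Q* = 252 - 0.194·533 = 149.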